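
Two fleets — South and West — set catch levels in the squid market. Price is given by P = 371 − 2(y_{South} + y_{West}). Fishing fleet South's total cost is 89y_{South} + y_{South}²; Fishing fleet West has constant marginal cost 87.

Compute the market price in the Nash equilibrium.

201

Fishing fleet South's profit: π = y_{South}(371 − 2(y_{South} + y_{West})) − 89y_{South} − y_{South}².
∂π/∂y_{South} = 282 − 6y_{South} − 2y_{West} = 0, so y_{South} = 47 − (1/3)y_{West}.
For West: ∂π/∂y_{West} = 284 − 4y_{West} − 2y_{South} = 0 ⇒ y_{West} = 71 − 0.5y_{South}.
Substituting the second reaction function into the first: y_{South} = 47 − (1/3)(71 − 0.5y_{South}), which gives (5/6)y_{South} = 70/3 ⇒ y_{South} = 28.
Then y_{West} = 71 − 0.5·28 = 57.
Equilibrium price: P = 371 − 2·85 = 201.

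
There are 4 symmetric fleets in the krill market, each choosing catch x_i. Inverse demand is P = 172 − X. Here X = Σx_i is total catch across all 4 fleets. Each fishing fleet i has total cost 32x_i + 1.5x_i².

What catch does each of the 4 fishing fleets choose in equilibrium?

A representative fishing fleet's profit is π_i = x_i(172 − X) − 32x_i − 1.5x_i², with X = x_i + Σ_{j≠i} x_j.
First-order condition: 140 − 5x_i − Σ_{j≠i} x_j = 0.
Imposing symmetry (x_j = x for all j) turns Σ_{j≠i} x_j into 3x, so 140 = 8x and x = 17.5.

17.5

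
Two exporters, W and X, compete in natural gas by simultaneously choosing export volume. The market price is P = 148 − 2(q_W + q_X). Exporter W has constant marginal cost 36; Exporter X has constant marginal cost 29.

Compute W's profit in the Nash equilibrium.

Exporter W's profit: π = q_W(148 − 2(q_W + q_X)) − 36q_W.
∂π/∂q_W = 112 − 4q_W − 2q_X = 0, so q_W = 28 − 0.5q_X.
By the same steps for X: q_X = 29.75 − 0.5q_W.
Plugging q_X into W's best response: q_W = 28 − 0.5(29.75 − 0.5q_W) ⇒ 0.75q_W = 13.125, so q_W = 17.5.
Then q_X = 29.75 − 0.5·17.5 = 21.
Price P = 148 − 2·38.5 = 71.
W's profit: (71 − 36)·17.5 = 612.5.

612.5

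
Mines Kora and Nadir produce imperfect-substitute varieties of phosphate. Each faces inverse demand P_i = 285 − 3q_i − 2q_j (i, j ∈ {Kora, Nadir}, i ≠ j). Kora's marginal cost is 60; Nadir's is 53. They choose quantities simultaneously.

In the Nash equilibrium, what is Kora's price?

Mine Kora's profit: π = q_{Kora}(285 − 3q_{Kora} − 2q_{Nadir}) − 60q_{Kora}.
∂π/∂q_{Kora} = 225 − 6q_{Kora} − 2q_{Nadir} = 0 ⇒ q_{Kora} = 37.5 − (1/3)q_{Nadir}.
Similarly q_{Nadir} = 116/3 − (1/3)q_{Kora}.
Substituting the second reaction function into the first: q_{Kora} = 37.5 − (1/3)(116/3 − (1/3)q_{Kora}), which gives (8/9)q_{Kora} = 443/18 ⇒ q_{Kora} = 27.6875.
Then q_{Nadir} = 116/3 − (1/3)·27.6875 = 29.4375.
P_{Kora} = 285 − 3·27.6875 − 2·29.4375 = 143.0625.

143.0625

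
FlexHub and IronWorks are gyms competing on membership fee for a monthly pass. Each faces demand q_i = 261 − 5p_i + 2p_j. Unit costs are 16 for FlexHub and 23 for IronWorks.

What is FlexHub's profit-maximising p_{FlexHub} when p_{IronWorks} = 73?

48.7

FlexHub's profit: π = (p_{FlexHub} − 16)(261 − 5p_{FlexHub} + 2p_{IronWorks}).
∂π/∂p_{FlexHub} = 341 − 10p_{FlexHub} + 2p_{IronWorks} = 0 ⇒ p_{FlexHub} = 34.1 + 0.2p_{IronWorks}.
At p_{IronWorks} = 73: p_{FlexHub} = 34.1 + 0.2·73 = 48.7.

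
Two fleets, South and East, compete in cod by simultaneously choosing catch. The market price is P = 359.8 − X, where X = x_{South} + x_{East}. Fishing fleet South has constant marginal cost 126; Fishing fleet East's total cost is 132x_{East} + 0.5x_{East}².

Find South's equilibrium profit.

8971.8784

Fishing fleet South's profit: π = x_{South}(359.8 − (x_{South} + x_{East})) − 126x_{South}.
∂π/∂x_{South} = 233.8 − 2x_{South} − x_{East} = 0, so x_{South} = 116.9 − 0.5x_{East}.
For East: ∂π/∂x_{East} = 227.8 − 3x_{East} − x_{South} = 0 ⇒ x_{East} = 1139/15 − (1/3)x_{South}.
Substituting the second reaction function into the first: x_{South} = 116.9 − 0.5(1139/15 − (1/3)x_{South}), which gives (5/6)x_{South} = 1184/15 ⇒ x_{South} = 94.72.
Then x_{East} = 1139/15 − (1/3)·94.72 = 44.36.
Price P = 359.8 − 139.08 = 220.72.
South's profit: (220.72 − 126)·94.72 = 8971.8784.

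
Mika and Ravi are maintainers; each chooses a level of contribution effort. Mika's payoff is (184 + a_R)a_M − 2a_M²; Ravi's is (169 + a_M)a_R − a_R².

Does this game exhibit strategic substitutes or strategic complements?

strategic complements

Expanding Mika's payoff: 184a_M + a_Ra_M − 2a_M².
∂π/∂a_M = 184 + a_R − 4a_M = 0, so a_M = 46 + 0.25a_R.
The best-response slope da_M/da_R = 0.25 > 0: the reaction function is upward-sloping, so the choices are strategic complements.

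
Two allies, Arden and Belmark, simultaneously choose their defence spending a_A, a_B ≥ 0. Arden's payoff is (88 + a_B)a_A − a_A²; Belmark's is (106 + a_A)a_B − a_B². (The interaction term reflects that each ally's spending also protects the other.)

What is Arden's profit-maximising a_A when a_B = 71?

79.5

Expanding Arden's payoff: 88a_A + a_Ba_A − a_A².
∂π/∂a_A = 88 + a_B − 2a_A = 0, so a_A = 44 + 0.5a_B.
At a_B = 71: a_A = 44 + 0.5·71 = 79.5.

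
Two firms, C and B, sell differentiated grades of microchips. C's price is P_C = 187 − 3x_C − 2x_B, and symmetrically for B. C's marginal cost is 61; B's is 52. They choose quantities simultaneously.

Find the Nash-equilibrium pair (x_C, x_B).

Firm C's profit: π = x_C(187 − 3x_C − 2x_B) − 61x_C.
∂π/∂x_C = 126 − 6x_C − 2x_B = 0 ⇒ x_C = 21 − (1/3)x_B.
Similarly x_B = 22.5 − (1/3)x_C.
Solving the two reaction functions simultaneously: (1 − (−1/3)(−1/3))x_C = 21 − (1/3)·22.5, so (8/9)x_C = 13.5 and x_C = 15.1875.
Then x_B = 22.5 − (1/3)·15.1875 = 17.4375.

15.1875, 17.4375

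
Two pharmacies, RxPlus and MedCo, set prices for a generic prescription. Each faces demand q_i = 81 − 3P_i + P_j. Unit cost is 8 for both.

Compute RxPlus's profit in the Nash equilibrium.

RxPlus's profit: π = (P_{RxPlus} − 8)(81 − 3P_{RxPlus} + P_{MedCo}).
∂π/∂P_{RxPlus} = 105 − 6P_{RxPlus} + P_{MedCo} = 0 ⇒ P_{RxPlus} = 17.5 + (1/6)P_{MedCo}.
The game is symmetric, so in equilibrium P_{MedCo} = P_{RxPlus}: the reaction function gives (5/6)P_{RxPlus} = 17.5, hence P_{RxPlus} = 21.
q_{RxPlus} = 81 − 3·21 + 21 = 39.
Profit = (21 − 8)·39 = 507.

507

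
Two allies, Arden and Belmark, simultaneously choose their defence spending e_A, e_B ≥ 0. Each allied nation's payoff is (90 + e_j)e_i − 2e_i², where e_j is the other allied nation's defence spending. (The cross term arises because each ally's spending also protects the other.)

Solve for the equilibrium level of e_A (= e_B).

Arden's payoff is (90 + e_B)e_A − 2e_A².
∂π/∂e_A = 90 + e_B − 4e_A = 0, so e_A = 22.5 + 0.25e_B.
By symmetry e_B = e_A; substituting into the reaction function, 0.75e_A = 22.5 and e_A = 30.

30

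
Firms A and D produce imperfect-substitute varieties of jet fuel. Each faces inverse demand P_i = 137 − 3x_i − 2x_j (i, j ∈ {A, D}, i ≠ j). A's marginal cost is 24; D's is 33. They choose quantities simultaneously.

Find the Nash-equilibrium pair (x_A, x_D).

Firm A's profit: π = x_A(137 − 3x_A − 2x_D) − 24x_A.
∂π/∂x_A = 113 − 6x_A − 2x_D = 0 ⇒ x_A = 113/6 − (1/3)x_D.
Similarly x_D = 52/3 − (1/3)x_A.
Substituting the second reaction function into the first: x_A = 113/6 − (1/3)(52/3 − (1/3)x_A), which gives (8/9)x_A = 235/18 ⇒ x_A = 14.6875.
Then x_D = 52/3 − (1/3)·14.6875 = 12.4375.

14.6875, 12.4375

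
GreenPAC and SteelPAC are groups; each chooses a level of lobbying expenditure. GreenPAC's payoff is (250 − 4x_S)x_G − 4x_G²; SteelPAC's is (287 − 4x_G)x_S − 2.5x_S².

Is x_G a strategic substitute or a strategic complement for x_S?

strategic substitutes

Expanding GreenPAC's payoff: 250x_G − 4x_Sx_G − 4x_G².
∂π/∂x_G = 250 − 4x_S − 8x_G = 0, so x_G = 31.25 − 0.5x_S.
The best-response slope dx_G/dx_S = −0.5 < 0: the reaction function is downward-sloping, so the choices are strategic substitutes.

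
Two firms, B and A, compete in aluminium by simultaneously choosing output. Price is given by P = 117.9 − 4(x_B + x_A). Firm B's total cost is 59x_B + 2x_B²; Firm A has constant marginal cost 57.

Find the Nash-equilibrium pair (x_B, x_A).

2.845, 6.19

Firm B's profit: π = x_B(117.9 − 4(x_B + x_A)) − 59x_B − 2x_B².
∂π/∂x_B = 58.9 − 12x_B − 4x_A = 0, so x_B = 589/120 − (1/3)x_A.
For A: ∂π/∂x_A = 60.9 − 8x_A − 4x_B = 0 ⇒ x_A = 7.6125 − 0.5x_B.
Substituting the second reaction function into the first: x_B = 589/120 − (1/3)(7.6125 − 0.5x_B), which gives (5/6)x_B = 569/240 ⇒ x_B = 2.845.
Then x_A = 7.6125 − 0.5·2.845 = 6.19.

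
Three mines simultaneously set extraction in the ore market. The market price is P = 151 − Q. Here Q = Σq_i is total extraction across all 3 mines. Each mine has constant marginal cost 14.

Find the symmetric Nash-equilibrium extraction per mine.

A representative mine's profit is π_i = q_i(151 − Q) − 14q_i, with Q = q_i + Σ_{j≠i} q_j.
First-order condition: 137 − 2q_i − Σ_{j≠i} q_j = 0.
Imposing symmetry (q_j = q for all j) turns Σ_{j≠i} q_j into 2q, so 137 = 4q and q = 34.25.

34.25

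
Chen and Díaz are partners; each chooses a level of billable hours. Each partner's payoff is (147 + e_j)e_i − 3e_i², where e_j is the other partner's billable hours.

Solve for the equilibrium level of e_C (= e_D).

Chen's payoff is (147 + e_D)e_C − 3e_C².
∂π/∂e_C = 147 + e_D − 6e_C = 0, so e_C = 24.5 + (1/6)e_D.
Setting e_C = e_D in the reaction function: e_C = 24.5 + (1/6)e_C, so e_C = 24.5 / (5/6) = 29.4.

29.4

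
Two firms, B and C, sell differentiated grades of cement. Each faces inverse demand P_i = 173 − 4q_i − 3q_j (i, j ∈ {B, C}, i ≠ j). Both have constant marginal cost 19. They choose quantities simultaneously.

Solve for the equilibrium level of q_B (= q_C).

14

Firm B's profit: π = q_B(173 − 4q_B − 3q_C) − 19q_B.
∂π/∂q_B = 154 − 8q_B − 3q_C = 0 ⇒ q_B = 19.25 − 0.375q_C.
By symmetry q_C = q_B; substituting into the reaction function, 1.375q_B = 19.25 and q_B = 14.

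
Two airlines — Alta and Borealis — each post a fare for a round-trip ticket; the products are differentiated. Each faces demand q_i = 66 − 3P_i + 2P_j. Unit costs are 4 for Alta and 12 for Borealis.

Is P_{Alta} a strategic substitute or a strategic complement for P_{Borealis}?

strategic complements

Alta's profit: π = (P_{Alta} − 4)(66 − 3P_{Alta} + 2P_{Borealis}).
∂π/∂P_{Alta} = 78 − 6P_{Alta} + 2P_{Borealis} = 0 ⇒ P_{Alta} = 13 + (1/3)P_{Borealis}.
The best-response slope dP_{Alta}/dP_{Borealis} = 1/3 > 0: the reaction function is upward-sloping, so the choices are strategic complements.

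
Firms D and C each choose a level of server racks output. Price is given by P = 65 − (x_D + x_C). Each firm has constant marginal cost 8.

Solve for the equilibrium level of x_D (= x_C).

Firm D's profit: π = x_D(65 − (x_D + x_C)) − 8x_D.
∂π/∂x_D = 57 − 2x_D − x_C = 0, so x_D = 28.5 − 0.5x_C.
By symmetry x_C = x_D; substituting into the reaction function, 1.5x_D = 28.5 and x_D = 19.

19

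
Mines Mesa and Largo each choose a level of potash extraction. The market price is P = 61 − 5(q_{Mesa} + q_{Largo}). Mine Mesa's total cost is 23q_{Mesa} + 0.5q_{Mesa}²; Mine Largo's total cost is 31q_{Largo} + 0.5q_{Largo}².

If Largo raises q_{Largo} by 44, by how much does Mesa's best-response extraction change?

-20

Mine Mesa's profit: π = q_{Mesa}(61 − 5(q_{Mesa} + q_{Largo})) − 23q_{Mesa} − 0.5q_{Mesa}².
∂π/∂q_{Mesa} = 38 − 11q_{Mesa} − 5q_{Largo} = 0, so q_{Mesa} = 38/11 − (5/11)q_{Largo}.
The reaction-function slope is −5/11, so a 44-unit rise in q_{Largo} moves q_{Mesa} by −5/11 × 44 = −20. Mesa's best response falls — the actions are strategic substitutes.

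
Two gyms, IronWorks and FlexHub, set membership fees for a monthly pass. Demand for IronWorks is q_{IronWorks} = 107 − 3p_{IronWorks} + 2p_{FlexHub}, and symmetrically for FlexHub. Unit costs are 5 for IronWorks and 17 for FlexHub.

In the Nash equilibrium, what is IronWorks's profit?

IronWorks's profit: π = (p_{IronWorks} − 5)(107 − 3p_{IronWorks} + 2p_{FlexHub}).
∂π/∂p_{IronWorks} = 122 − 6p_{IronWorks} + 2p_{FlexHub} = 0 ⇒ p_{IronWorks} = 61/3 + (1/3)p_{FlexHub}.
Similarly p_{FlexHub} = 79/3 + (1/3)p_{IronWorks}.
Substituting the second reaction function into the first: p_{IronWorks} = 61/3 + (1/3)(79/3 + (1/3)p_{IronWorks}), which gives (8/9)p_{IronWorks} = 262/9 ⇒ p_{IronWorks} = 32.75.
Then p_{FlexHub} = 79/3 + (1/3)·32.75 = 37.25.
q_{IronWorks} = 107 − 3·32.75 + 2·37.25 = 83.25.
Profit = (32.75 − 5)·83.25 = 2310.1875.

2310.1875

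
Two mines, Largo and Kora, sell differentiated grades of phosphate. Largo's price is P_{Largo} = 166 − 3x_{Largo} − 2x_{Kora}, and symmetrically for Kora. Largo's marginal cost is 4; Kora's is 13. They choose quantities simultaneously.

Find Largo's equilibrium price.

Mine Largo's profit: π = x_{Largo}(166 − 3x_{Largo} − 2x_{Kora}) − 4x_{Largo}.
∂π/∂x_{Largo} = 162 − 6x_{Largo} − 2x_{Kora} = 0 ⇒ x_{Largo} = 27 − (1/3)x_{Kora}.
Similarly x_{Kora} = 25.5 − (1/3)x_{Largo}.
Plugging x_{Kora} into Largo's best response: x_{Largo} = 27 − (1/3)(25.5 − (1/3)x_{Largo}) ⇒ (8/9)x_{Largo} = 18.5, so x_{Largo} = 20.8125.
Then x_{Kora} = 25.5 − (1/3)·20.8125 = 18.5625.
P_{Largo} = 166 − 3·20.8125 − 2·18.5625 = 66.4375.

66.4375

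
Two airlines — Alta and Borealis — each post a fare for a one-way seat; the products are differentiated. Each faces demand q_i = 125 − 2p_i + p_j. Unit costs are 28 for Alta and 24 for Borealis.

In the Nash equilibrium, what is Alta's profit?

2022.48

Alta's profit: π = (p_{Alta} − 28)(125 − 2p_{Alta} + p_{Borealis}).
∂π/∂p_{Alta} = 181 − 4p_{Alta} + p_{Borealis} = 0 ⇒ p_{Alta} = 45.25 + 0.25p_{Borealis}.
Similarly p_{Borealis} = 43.25 + 0.25p_{Alta}.
Solving the two reaction functions simultaneously: (1 − (0.25)(0.25))p_{Alta} = 45.25 + 0.25·43.25, so 0.9375p_{Alta} = 56.0625 and p_{Alta} = 59.8.
Then p_{Borealis} = 43.25 + 0.25·59.8 = 58.2.
q_{Alta} = 125 − 2·59.8 + 58.2 = 63.6.
Profit = (59.8 − 28)·63.6 = 2022.48.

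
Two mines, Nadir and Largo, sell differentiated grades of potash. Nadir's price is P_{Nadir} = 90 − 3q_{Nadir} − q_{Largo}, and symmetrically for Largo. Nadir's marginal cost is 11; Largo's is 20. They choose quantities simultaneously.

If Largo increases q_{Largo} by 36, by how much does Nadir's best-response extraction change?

Mine Nadir's profit: π = q_{Nadir}(90 − 3q_{Nadir} − q_{Largo}) − 11q_{Nadir}.
∂π/∂q_{Nadir} = 79 − 6q_{Nadir} − q_{Largo} = 0 ⇒ q_{Nadir} = 79/6 − (1/6)q_{Largo}.
The reaction-function slope is −1/6, so a 36-unit rise in q_{Largo} moves q_{Nadir} by −1/6 × 36 = −6. Nadir's best response falls — the actions are strategic substitutes.

-6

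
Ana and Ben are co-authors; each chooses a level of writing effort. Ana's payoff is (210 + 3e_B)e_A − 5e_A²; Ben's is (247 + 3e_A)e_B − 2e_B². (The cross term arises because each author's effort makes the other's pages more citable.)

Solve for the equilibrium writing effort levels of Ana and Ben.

51, 100

Expanding Ana's payoff: 210e_A + 3e_Be_A − 5e_A².
∂π/∂e_A = 210 + 3e_B − 10e_A = 0, so e_A = 21 + 0.3e_B.
Likewise for Ben: e_B = 61.75 + 0.75e_A.
Solving the two reaction functions simultaneously: (1 − (0.3)(0.75))e_A = 21 + 0.3·61.75, so 0.775e_A = 39.525 and e_A = 51.
Then e_B = 61.75 + 0.75·51 = 100.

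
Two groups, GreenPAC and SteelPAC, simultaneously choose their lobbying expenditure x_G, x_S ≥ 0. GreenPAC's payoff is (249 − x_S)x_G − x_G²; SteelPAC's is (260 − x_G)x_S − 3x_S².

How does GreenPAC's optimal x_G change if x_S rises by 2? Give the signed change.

-1

Expanding GreenPAC's payoff: 249x_G − x_Sx_G − x_G².
∂π/∂x_G = 249 − x_S − 2x_G = 0, so x_G = 124.5 − 0.5x_S.
The reaction-function slope is −0.5, so a 2-unit rise in x_S moves x_G by −0.5 × 2 = −1. GreenPAC's best response falls — the actions are strategic substitutes.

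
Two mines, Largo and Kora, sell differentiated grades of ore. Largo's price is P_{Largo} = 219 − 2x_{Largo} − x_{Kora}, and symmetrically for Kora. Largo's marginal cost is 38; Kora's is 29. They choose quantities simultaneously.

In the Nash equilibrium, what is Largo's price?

Mine Largo's profit: π = x_{Largo}(219 − 2x_{Largo} − x_{Kora}) − 38x_{Largo}.
∂π/∂x_{Largo} = 181 − 4x_{Largo} − x_{Kora} = 0 ⇒ x_{Largo} = 45.25 − 0.25x_{Kora}.
Similarly x_{Kora} = 47.5 − 0.25x_{Largo}.
Substituting the second reaction function into the first: x_{Largo} = 45.25 − 0.25(47.5 − 0.25x_{Largo}), which gives 0.9375x_{Largo} = 33.375 ⇒ x_{Largo} = 35.6.
Then x_{Kora} = 47.5 − 0.25·35.6 = 38.6.
P_{Largo} = 219 − 2·35.6 − 38.6 = 109.2.

109.2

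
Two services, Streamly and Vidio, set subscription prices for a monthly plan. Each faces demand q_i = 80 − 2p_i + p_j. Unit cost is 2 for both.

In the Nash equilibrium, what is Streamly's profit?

1352

Streamly's profit: π = (p_{Streamly} − 2)(80 − 2p_{Streamly} + p_{Vidio}).
∂π/∂p_{Streamly} = 84 − 4p_{Streamly} + p_{Vidio} = 0 ⇒ p_{Streamly} = 21 + 0.25p_{Vidio}.
The game is symmetric, so in equilibrium p_{Vidio} = p_{Streamly}: the reaction function gives 0.75p_{Streamly} = 21, hence p_{Streamly} = 28.
q_{Streamly} = 80 − 2·28 + 28 = 52.
Profit = (28 − 2)·52 = 1352.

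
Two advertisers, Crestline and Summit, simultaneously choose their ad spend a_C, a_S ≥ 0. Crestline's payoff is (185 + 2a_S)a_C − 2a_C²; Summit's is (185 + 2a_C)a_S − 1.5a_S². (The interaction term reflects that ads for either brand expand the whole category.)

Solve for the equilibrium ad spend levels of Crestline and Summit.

Expanding Crestline's payoff: 185a_C + 2a_Sa_C − 2a_C².
∂π/∂a_C = 185 + 2a_S − 4a_C = 0, so a_C = 46.25 + 0.5a_S.
Likewise for Summit: a_S = 185/3 + (2/3)a_C.
Solving the two reaction functions simultaneously: (1 − (0.5)(2/3))a_C = 46.25 + 0.5·(185/3), so (2/3)a_C = 925/12 and a_C = 115.625.
Then a_S = 185/3 + (2/3)·115.625 = 138.75.

115.625, 138.75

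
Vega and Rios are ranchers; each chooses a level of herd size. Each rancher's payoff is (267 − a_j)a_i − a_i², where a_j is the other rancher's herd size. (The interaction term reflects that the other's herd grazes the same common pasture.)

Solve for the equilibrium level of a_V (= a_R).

Vega's payoff is (267 − a_R)a_V − a_V².
∂π/∂a_V = 267 − a_R − 2a_V = 0, so a_V = 133.5 − 0.5a_R.
The game is symmetric, so in equilibrium a_R = a_V: the reaction function gives 1.5a_V = 133.5, hence a_V = 89.

89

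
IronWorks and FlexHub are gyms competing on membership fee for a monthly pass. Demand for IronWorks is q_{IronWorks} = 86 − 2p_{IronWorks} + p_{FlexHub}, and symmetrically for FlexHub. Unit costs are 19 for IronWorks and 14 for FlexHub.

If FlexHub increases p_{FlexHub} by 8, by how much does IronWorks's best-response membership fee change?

2

IronWorks's profit: π = (p_{IronWorks} − 19)(86 − 2p_{IronWorks} + p_{FlexHub}).
∂π/∂p_{IronWorks} = 124 − 4p_{IronWorks} + p_{FlexHub} = 0 ⇒ p_{IronWorks} = 31 + 0.25p_{FlexHub}.
The reaction-function slope is 0.25, so an 8-unit rise in p_{FlexHub} moves p_{IronWorks} by 0.25 × 8 = 2. IronWorks's best response rises — the actions are strategic complements.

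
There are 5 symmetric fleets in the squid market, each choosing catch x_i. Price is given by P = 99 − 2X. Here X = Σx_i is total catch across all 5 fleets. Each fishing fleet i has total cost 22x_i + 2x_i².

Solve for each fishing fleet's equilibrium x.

4.8125

A representative fishing fleet's profit is π_i = x_i(99 − 2X) − 22x_i − 2x_i², with X = x_i + Σ_{j≠i} x_j.
First-order condition: 77 − 8x_i − 2Σ_{j≠i} x_j = 0.
With identical fishing fleets, set every x_j = x: then 77 − 8x − 8x = 0, i.e. x = 77/16 = 4.8125.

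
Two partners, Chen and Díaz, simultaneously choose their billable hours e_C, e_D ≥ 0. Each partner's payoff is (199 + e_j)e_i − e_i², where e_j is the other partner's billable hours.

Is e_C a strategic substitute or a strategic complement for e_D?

Chen's payoff is (199 + e_D)e_C − e_C².
∂π/∂e_C = 199 + e_D − 2e_C = 0, so e_C = 99.5 + 0.5e_D.
The best-response slope de_C/de_D = 0.5 > 0: the reaction function is upward-sloping, so the choices are strategic complements.

strategic complements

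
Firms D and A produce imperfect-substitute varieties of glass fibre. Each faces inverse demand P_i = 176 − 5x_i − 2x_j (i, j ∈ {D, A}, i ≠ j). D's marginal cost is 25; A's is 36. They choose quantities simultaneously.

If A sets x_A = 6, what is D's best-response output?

Firm D's profit: π = x_D(176 − 5x_D − 2x_A) − 25x_D.
∂π/∂x_D = 151 − 10x_D − 2x_A = 0 ⇒ x_D = 15.1 − 0.2x_A.
At x_A = 6: x_D = 15.1 − 0.2·6 = 13.9.

13.9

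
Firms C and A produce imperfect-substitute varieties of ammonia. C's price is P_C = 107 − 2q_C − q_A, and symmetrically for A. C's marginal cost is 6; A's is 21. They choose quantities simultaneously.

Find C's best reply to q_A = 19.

20.5

Firm C's profit: π = q_C(107 − 2q_C − q_A) − 6q_C.
∂π/∂q_C = 101 − 4q_C − q_A = 0 ⇒ q_C = 25.25 − 0.25q_A.
At q_A = 19: q_C = 25.25 − 0.25·19 = 20.5.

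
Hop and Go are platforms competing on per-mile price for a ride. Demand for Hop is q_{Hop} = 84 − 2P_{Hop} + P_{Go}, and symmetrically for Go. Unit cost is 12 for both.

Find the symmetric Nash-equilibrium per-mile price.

36

Hop's profit: π = (P_{Hop} − 12)(84 − 2P_{Hop} + P_{Go}).
∂π/∂P_{Hop} = 108 − 4P_{Hop} + P_{Go} = 0 ⇒ P_{Hop} = 27 + 0.25P_{Go}.
Setting P_{Hop} = P_{Go} in the reaction function: P_{Hop} = 27 + 0.25P_{Hop}, so P_{Hop} = 27 / 0.75 = 36.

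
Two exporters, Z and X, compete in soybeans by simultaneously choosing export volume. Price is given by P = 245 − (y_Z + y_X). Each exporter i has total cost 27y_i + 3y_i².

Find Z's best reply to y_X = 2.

Exporter Z's profit: π = y_Z(245 − (y_Z + y_X)) − 27y_Z − 3y_Z².
∂π/∂y_Z = 218 − 8y_Z − y_X = 0, so y_Z = 27.25 − 0.125y_X.
At y_X = 2: y_Z = 27.25 − 0.125·2 = 27.

27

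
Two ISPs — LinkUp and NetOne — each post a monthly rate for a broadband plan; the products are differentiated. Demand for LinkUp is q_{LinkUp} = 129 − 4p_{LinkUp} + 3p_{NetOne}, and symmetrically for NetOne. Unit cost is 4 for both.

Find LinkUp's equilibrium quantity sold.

100

LinkUp's profit: π = (p_{LinkUp} − 4)(129 − 4p_{LinkUp} + 3p_{NetOne}).
∂π/∂p_{LinkUp} = 145 − 8p_{LinkUp} + 3p_{NetOne} = 0 ⇒ p_{LinkUp} = 18.125 + 0.375p_{NetOne}.
Setting p_{LinkUp} = p_{NetOne} in the reaction function: p_{LinkUp} = 18.125 + 0.375p_{LinkUp}, so p_{LinkUp} = 18.125 / 0.625 = 29.
q_{LinkUp} = 129 − 4·29 + 3·29 = 100.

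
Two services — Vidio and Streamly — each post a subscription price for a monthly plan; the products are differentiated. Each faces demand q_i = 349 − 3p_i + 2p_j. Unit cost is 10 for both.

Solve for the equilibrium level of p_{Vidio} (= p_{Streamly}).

Vidio's profit: π = (p_{Vidio} − 10)(349 − 3p_{Vidio} + 2p_{Streamly}).
∂π/∂p_{Vidio} = 379 − 6p_{Vidio} + 2p_{Streamly} = 0 ⇒ p_{Vidio} = 379/6 + (1/3)p_{Streamly}.
Setting p_{Vidio} = p_{Streamly} in the reaction function: p_{Vidio} = 379/6 + (1/3)p_{Vidio}, so p_{Vidio} = (379/6) / (2/3) = 94.75.

94.75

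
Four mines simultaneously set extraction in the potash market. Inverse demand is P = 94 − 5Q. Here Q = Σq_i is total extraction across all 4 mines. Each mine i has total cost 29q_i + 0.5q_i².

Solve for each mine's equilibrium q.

2.5

A representative mine's profit is π_i = q_i(94 − 5Q) − 29q_i − 0.5q_i², with Q = q_i + Σ_{j≠i} q_j.
First-order condition: 65 − 11q_i − 5Σ_{j≠i} q_j = 0.
With identical mines, set every q_j = q: then 65 − 11q − 15q = 0, i.e. q = 65/26 = 2.5.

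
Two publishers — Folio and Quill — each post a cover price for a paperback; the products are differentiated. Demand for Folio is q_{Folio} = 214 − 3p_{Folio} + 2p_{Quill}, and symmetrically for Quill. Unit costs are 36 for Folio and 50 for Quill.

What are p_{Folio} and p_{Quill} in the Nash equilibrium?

Folio's profit: π = (p_{Folio} − 36)(214 − 3p_{Folio} + 2p_{Quill}).
∂π/∂p_{Folio} = 322 − 6p_{Folio} + 2p_{Quill} = 0 ⇒ p_{Folio} = 161/3 + (1/3)p_{Quill}.
Similarly p_{Quill} = 182/3 + (1/3)p_{Folio}.
Substituting the second reaction function into the first: p_{Folio} = 161/3 + (1/3)(182/3 + (1/3)p_{Folio}), which gives (8/9)p_{Folio} = 665/9 ⇒ p_{Folio} = 83.125.
Then p_{Quill} = 182/3 + (1/3)·83.125 = 88.375.

83.125, 88.375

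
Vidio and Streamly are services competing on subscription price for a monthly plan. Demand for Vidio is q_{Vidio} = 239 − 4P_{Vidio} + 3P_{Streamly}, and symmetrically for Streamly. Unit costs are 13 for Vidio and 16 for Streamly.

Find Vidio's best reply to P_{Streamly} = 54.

Vidio's profit: π = (P_{Vidio} − 13)(239 − 4P_{Vidio} + 3P_{Streamly}).
∂π/∂P_{Vidio} = 291 − 8P_{Vidio} + 3P_{Streamly} = 0 ⇒ P_{Vidio} = 36.375 + 0.375P_{Streamly}.
At P_{Streamly} = 54: P_{Vidio} = 36.375 + 0.375·54 = 56.625.

56.625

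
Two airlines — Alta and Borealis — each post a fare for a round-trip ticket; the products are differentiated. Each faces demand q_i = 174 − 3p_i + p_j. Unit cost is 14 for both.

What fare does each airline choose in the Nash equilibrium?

43.2

Alta's profit: π = (p_{Alta} − 14)(174 − 3p_{Alta} + p_{Borealis}).
∂π/∂p_{Alta} = 216 − 6p_{Alta} + p_{Borealis} = 0 ⇒ p_{Alta} = 36 + (1/6)p_{Borealis}.
By symmetry p_{Borealis} = p_{Alta}; substituting into the reaction function, (5/6)p_{Alta} = 36 and p_{Alta} = 43.2.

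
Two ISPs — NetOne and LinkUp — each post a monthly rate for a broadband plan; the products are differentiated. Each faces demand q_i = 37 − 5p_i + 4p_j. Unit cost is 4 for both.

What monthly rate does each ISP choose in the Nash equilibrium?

9.5

NetOne's profit: π = (p_{NetOne} − 4)(37 − 5p_{NetOne} + 4p_{LinkUp}).
∂π/∂p_{NetOne} = 57 − 10p_{NetOne} + 4p_{LinkUp} = 0 ⇒ p_{NetOne} = 5.7 + 0.4p_{LinkUp}.
The game is symmetric, so in equilibrium p_{LinkUp} = p_{NetOne}: the reaction function gives 0.6p_{NetOne} = 5.7, hence p_{NetOne} = 9.5.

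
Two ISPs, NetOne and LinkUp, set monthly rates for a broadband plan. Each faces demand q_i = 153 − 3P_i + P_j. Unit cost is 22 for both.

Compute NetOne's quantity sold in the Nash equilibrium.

NetOne's profit: π = (P_{NetOne} − 22)(153 − 3P_{NetOne} + P_{LinkUp}).
∂π/∂P_{NetOne} = 219 − 6P_{NetOne} + P_{LinkUp} = 0 ⇒ P_{NetOne} = 36.5 + (1/6)P_{LinkUp}.
By symmetry P_{LinkUp} = P_{NetOne}; substituting into the reaction function, (5/6)P_{NetOne} = 36.5 and P_{NetOne} = 43.8.
q_{NetOne} = 153 − 3·43.8 + 43.8 = 65.4.

65.4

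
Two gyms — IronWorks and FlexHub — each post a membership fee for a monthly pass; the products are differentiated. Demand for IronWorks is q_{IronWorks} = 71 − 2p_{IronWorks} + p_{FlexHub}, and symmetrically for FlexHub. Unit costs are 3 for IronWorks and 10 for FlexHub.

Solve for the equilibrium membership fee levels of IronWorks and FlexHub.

IronWorks's profit: π = (p_{IronWorks} − 3)(71 − 2p_{IronWorks} + p_{FlexHub}).
∂π/∂p_{IronWorks} = 77 − 4p_{IronWorks} + p_{FlexHub} = 0 ⇒ p_{IronWorks} = 19.25 + 0.25p_{FlexHub}.
Similarly p_{FlexHub} = 22.75 + 0.25p_{IronWorks}.
Solving the two reaction functions simultaneously: (1 − (0.25)(0.25))p_{IronWorks} = 19.25 + 0.25·22.75, so 0.9375p_{IronWorks} = 24.9375 and p_{IronWorks} = 26.6.
Then p_{FlexHub} = 22.75 + 0.25·26.6 = 29.4.

26.6, 29.4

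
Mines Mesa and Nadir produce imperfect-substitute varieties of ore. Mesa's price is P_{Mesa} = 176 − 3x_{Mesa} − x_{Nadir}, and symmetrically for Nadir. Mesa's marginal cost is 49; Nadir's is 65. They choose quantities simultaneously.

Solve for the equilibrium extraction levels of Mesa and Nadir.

18.6, 15.4

Mine Mesa's profit: π = x_{Mesa}(176 − 3x_{Mesa} − x_{Nadir}) − 49x_{Mesa}.
∂π/∂x_{Mesa} = 127 − 6x_{Mesa} − x_{Nadir} = 0 ⇒ x_{Mesa} = 127/6 − (1/6)x_{Nadir}.
Similarly x_{Nadir} = 18.5 − (1/6)x_{Mesa}.
Substituting the second reaction function into the first: x_{Mesa} = 127/6 − (1/6)(18.5 − (1/6)x_{Mesa}), which gives (35/36)x_{Mesa} = 217/12 ⇒ x_{Mesa} = 18.6.
Then x_{Nadir} = 18.5 − (1/6)·18.6 = 15.4.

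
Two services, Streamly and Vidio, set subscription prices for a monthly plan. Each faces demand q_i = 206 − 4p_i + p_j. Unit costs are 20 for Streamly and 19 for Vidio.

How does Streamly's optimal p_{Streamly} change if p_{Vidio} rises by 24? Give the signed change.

Streamly's profit: π = (p_{Streamly} − 20)(206 − 4p_{Streamly} + p_{Vidio}).
∂π/∂p_{Streamly} = 286 − 8p_{Streamly} + p_{Vidio} = 0 ⇒ p_{Streamly} = 35.75 + 0.125p_{Vidio}.
The reaction-function slope is 0.125, so a 24-unit rise in p_{Vidio} moves p_{Streamly} by 0.125 × 24 = 3. Streamly's best response rises — the actions are strategic complements.

3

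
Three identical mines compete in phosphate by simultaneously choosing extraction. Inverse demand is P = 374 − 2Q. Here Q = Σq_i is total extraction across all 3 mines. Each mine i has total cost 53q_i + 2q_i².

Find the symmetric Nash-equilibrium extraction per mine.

26.75

A representative mine's profit is π_i = q_i(374 − 2Q) − 53q_i − 2q_i², with Q = q_i + Σ_{j≠i} q_j.
First-order condition: 321 − 8q_i − 2Σ_{j≠i} q_j = 0.
With identical mines, set every q_j = q: then 321 − 8q − 4q = 0, i.e. q = 321/12 = 26.75.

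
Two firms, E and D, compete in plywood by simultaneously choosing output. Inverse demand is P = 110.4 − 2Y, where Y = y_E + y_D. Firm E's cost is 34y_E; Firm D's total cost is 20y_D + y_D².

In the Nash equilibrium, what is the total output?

24.32

Firm E's profit: π = y_E(110.4 − 2(y_E + y_D)) − 34y_E.
∂π/∂y_E = 76.4 − 4y_E − 2y_D = 0, so y_E = 19.1 − 0.5y_D.
For D: ∂π/∂y_D = 90.4 − 6y_D − 2y_E = 0 ⇒ y_D = 226/15 − (1/3)y_E.
Substituting the second reaction function into the first: y_E = 19.1 − 0.5(226/15 − (1/3)y_E), which gives (5/6)y_E = 347/30 ⇒ y_E = 13.88.
Then y_D = 226/15 − (1/3)·13.88 = 10.44.
Total output: 13.88 + 10.44 = 24.32.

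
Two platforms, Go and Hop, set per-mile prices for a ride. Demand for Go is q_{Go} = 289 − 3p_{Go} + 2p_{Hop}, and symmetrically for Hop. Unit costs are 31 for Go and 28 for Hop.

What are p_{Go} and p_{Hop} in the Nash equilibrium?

94.9375, 93.8125

Go's profit: π = (p_{Go} − 31)(289 − 3p_{Go} + 2p_{Hop}).
∂π/∂p_{Go} = 382 − 6p_{Go} + 2p_{Hop} = 0 ⇒ p_{Go} = 191/3 + (1/3)p_{Hop}.
Similarly p_{Hop} = 373/6 + (1/3)p_{Go}.
Substituting the second reaction function into the first: p_{Go} = 191/3 + (1/3)(373/6 + (1/3)p_{Go}), which gives (8/9)p_{Go} = 1519/18 ⇒ p_{Go} = 94.9375.
Then p_{Hop} = 373/6 + (1/3)·94.9375 = 93.8125.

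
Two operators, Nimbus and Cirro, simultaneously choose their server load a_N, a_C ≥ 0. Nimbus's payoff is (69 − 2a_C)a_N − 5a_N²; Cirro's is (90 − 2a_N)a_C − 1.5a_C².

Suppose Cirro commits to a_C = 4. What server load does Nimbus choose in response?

6.1

Expanding Nimbus's payoff: 69a_N − 2a_Ca_N − 5a_N².
∂π/∂a_N = 69 − 2a_C − 10a_N = 0, so a_N = 6.9 − 0.2a_C.
At a_C = 4: a_N = 6.9 − 0.2·4 = 6.1.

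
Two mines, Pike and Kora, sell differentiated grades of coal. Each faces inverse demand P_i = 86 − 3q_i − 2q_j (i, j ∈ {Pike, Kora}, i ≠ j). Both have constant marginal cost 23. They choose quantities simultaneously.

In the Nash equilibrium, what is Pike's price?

46.625

Mine Pike's profit: π = q_{Pike}(86 − 3q_{Pike} − 2q_{Kora}) − 23q_{Pike}.
∂π/∂q_{Pike} = 63 − 6q_{Pike} − 2q_{Kora} = 0 ⇒ q_{Pike} = 10.5 − (1/3)q_{Kora}.
By symmetry q_{Kora} = q_{Pike}; substituting into the reaction function, (4/3)q_{Pike} = 10.5 and q_{Pike} = 7.875.
P_{Pike} = 86 − 3·7.875 − 2·7.875 = 46.625.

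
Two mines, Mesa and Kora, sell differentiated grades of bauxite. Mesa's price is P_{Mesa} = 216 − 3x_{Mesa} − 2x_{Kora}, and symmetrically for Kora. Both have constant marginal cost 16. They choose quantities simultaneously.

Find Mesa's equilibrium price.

91

Mine Mesa's profit: π = x_{Mesa}(216 − 3x_{Mesa} − 2x_{Kora}) − 16x_{Mesa}.
∂π/∂x_{Mesa} = 200 − 6x_{Mesa} − 2x_{Kora} = 0 ⇒ x_{Mesa} = 100/3 − (1/3)x_{Kora}.
By symmetry x_{Kora} = x_{Mesa}; substituting into the reaction function, (4/3)x_{Mesa} = 100/3 and x_{Mesa} = 25.
P_{Mesa} = 216 − 3·25 − 2·25 = 91.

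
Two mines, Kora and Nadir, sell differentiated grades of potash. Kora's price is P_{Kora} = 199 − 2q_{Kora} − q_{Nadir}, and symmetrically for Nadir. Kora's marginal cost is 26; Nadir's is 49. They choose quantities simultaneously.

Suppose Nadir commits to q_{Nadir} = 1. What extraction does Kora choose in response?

43

Mine Kora's profit: π = q_{Kora}(199 − 2q_{Kora} − q_{Nadir}) − 26q_{Kora}.
∂π/∂q_{Kora} = 173 − 4q_{Kora} − q_{Nadir} = 0 ⇒ q_{Kora} = 43.25 − 0.25q_{Nadir}.
At q_{Nadir} = 1: q_{Kora} = 43.25 − 0.25·1 = 43.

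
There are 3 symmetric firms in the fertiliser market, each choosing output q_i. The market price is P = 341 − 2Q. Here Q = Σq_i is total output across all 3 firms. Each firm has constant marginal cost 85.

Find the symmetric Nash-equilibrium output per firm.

32

A representative firm's profit is π_i = q_i(341 − 2Q) − 85q_i, with Q = q_i + Σ_{j≠i} q_j.
First-order condition: 256 − 4q_i − 2Σ_{j≠i} q_j = 0.
With identical firms, set every q_j = q: then 256 − 4q − 4q = 0, i.e. q = 256/8 = 32.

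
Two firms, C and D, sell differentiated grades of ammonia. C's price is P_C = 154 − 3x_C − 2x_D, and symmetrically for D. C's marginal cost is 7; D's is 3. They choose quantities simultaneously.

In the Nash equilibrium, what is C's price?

61.375

Firm C's profit: π = x_C(154 − 3x_C − 2x_D) − 7x_C.
∂π/∂x_C = 147 − 6x_C − 2x_D = 0 ⇒ x_C = 24.5 − (1/3)x_D.
Similarly x_D = 151/6 − (1/3)x_C.
Plugging x_D into C's best response: x_C = 24.5 − (1/3)(151/6 − (1/3)x_C) ⇒ (8/9)x_C = 145/9, so x_C = 18.125.
Then x_D = 151/6 − (1/3)·18.125 = 19.125.
P_C = 154 − 3·18.125 − 2·19.125 = 61.375.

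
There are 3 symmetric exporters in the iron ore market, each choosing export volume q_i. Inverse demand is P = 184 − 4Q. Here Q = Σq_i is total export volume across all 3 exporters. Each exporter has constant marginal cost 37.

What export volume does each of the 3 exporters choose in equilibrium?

9.1875

A representative exporter's profit is π_i = q_i(184 − 4Q) − 37q_i, with Q = q_i + Σ_{j≠i} q_j.
First-order condition: 147 − 8q_i − 4Σ_{j≠i} q_j = 0.
With identical exporters, set every q_j = q: then 147 − 8q − 8q = 0, i.e. q = 147/16 = 9.1875.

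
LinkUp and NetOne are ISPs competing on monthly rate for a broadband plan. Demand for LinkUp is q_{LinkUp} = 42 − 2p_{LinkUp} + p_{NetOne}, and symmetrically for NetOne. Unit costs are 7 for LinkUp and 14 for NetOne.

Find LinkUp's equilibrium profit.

317.52

LinkUp's profit: π = (p_{LinkUp} − 7)(42 − 2p_{LinkUp} + p_{NetOne}).
∂π/∂p_{LinkUp} = 56 − 4p_{LinkUp} + p_{NetOne} = 0 ⇒ p_{LinkUp} = 14 + 0.25p_{NetOne}.
Similarly p_{NetOne} = 17.5 + 0.25p_{LinkUp}.
Substituting the second reaction function into the first: p_{LinkUp} = 14 + 0.25(17.5 + 0.25p_{LinkUp}), which gives 0.9375p_{LinkUp} = 18.375 ⇒ p_{LinkUp} = 19.6.
Then p_{NetOne} = 17.5 + 0.25·19.6 = 22.4.
q_{LinkUp} = 42 − 2·19.6 + 22.4 = 25.2.
Profit = (19.6 − 7)·25.2 = 317.52.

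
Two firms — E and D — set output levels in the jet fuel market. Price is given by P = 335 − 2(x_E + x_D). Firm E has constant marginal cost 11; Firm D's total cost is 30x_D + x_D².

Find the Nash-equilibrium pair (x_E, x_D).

Firm E's profit: π = x_E(335 − 2(x_E + x_D)) − 11x_E.
∂π/∂x_E = 324 − 4x_E − 2x_D = 0, so x_E = 81 − 0.5x_D.
For D: ∂π/∂x_D = 305 − 6x_D − 2x_E = 0 ⇒ x_D = 305/6 − (1/3)x_E.
Solving the two reaction functions simultaneously: (1 − (−0.5)(−1/3))x_E = 81 − 0.5·(305/6), so (5/6)x_E = 667/12 and x_E = 66.7.
Then x_D = 305/6 − (1/3)·66.7 = 28.6.

66.7, 28.6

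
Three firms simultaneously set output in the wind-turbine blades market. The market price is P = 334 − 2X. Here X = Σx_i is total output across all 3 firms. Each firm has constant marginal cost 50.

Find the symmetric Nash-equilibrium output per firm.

A representative firm's profit is π_i = x_i(334 − 2X) − 50x_i, with X = x_i + Σ_{j≠i} x_j.
First-order condition: 284 − 4x_i − 2Σ_{j≠i} x_j = 0.
In a symmetric equilibrium every firm chooses the same x, so Σ_{j≠i} x_j = 2x. The condition becomes 284 − 8x = 0, giving x = 284/8 = 35.5.

35.5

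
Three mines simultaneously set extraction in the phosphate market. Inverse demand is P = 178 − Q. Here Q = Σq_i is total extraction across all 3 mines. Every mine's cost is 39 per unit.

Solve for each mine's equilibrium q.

A representative mine's profit is π_i = q_i(178 − Q) − 39q_i, with Q = q_i + Σ_{j≠i} q_j.
First-order condition: 139 − 2q_i − Σ_{j≠i} q_j = 0.
Imposing symmetry (q_j = q for all j) turns Σ_{j≠i} q_j into 2q, so 139 = 4q and q = 34.75.

34.75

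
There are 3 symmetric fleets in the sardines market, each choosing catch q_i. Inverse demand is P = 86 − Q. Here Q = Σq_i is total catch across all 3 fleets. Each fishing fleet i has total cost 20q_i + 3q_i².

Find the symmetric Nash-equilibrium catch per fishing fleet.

6.6

A representative fishing fleet's profit is π_i = q_i(86 − Q) − 20q_i − 3q_i², with Q = q_i + Σ_{j≠i} q_j.
First-order condition: 66 − 8q_i − Σ_{j≠i} q_j = 0.
In a symmetric equilibrium every fishing fleet chooses the same q, so Σ_{j≠i} q_j = 2q. The condition becomes 66 − 10q = 0, giving q = 66/10 = 6.6.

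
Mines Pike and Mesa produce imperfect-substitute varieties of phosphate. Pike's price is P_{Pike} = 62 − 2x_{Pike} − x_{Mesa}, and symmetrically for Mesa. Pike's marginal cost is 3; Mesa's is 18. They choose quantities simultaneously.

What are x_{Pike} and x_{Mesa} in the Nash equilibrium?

12.8, 7.8

Mine Pike's profit: π = x_{Pike}(62 − 2x_{Pike} − x_{Mesa}) − 3x_{Pike}.
∂π/∂x_{Pike} = 59 − 4x_{Pike} − x_{Mesa} = 0 ⇒ x_{Pike} = 14.75 − 0.25x_{Mesa}.
Similarly x_{Mesa} = 11 − 0.25x_{Pike}.
Substituting the second reaction function into the first: x_{Pike} = 14.75 − 0.25(11 − 0.25x_{Pike}), which gives 0.9375x_{Pike} = 12 ⇒ x_{Pike} = 12.8.
Then x_{Mesa} = 11 − 0.25·12.8 = 7.8.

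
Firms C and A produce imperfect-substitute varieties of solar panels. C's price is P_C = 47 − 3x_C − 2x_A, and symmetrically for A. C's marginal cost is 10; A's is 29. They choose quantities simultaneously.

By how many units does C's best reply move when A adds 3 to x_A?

-1

Firm C's profit: π = x_C(47 − 3x_C − 2x_A) − 10x_C.
∂π/∂x_C = 37 − 6x_C − 2x_A = 0 ⇒ x_C = 37/6 − (1/3)x_A.
The reaction-function slope is −1/3, so a 3-unit rise in x_A moves x_C by −1/3 × 3 = −1. C's best response falls — the actions are strategic substitutes.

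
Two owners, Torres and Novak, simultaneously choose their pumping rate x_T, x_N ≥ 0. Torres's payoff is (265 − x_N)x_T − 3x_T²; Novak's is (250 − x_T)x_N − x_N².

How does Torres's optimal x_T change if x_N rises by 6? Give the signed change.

Expanding Torres's payoff: 265x_T − x_Nx_T − 3x_T².
∂π/∂x_T = 265 − x_N − 6x_T = 0, so x_T = 265/6 − (1/6)x_N.
The reaction-function slope is −1/6, so a 6-unit rise in x_N moves x_T by −1/6 × 6 = −1. Torres's best response falls — the actions are strategic substitutes.

-1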